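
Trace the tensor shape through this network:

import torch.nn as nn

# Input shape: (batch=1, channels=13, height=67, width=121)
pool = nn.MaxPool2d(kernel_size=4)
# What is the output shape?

Input shape: (1, 13, 67, 121)
Output shape: (1, 13, 16, 30)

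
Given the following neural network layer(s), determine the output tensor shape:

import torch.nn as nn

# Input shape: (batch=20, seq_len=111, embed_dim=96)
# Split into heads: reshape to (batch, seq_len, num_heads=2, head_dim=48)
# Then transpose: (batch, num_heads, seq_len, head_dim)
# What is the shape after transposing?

Input shape: (20, 111, 96)
  -> after reshape: (20, 111, 2, 48)
Output shape: (20, 2, 111, 48)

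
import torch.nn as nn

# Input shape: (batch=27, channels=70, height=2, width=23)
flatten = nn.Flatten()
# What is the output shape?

Input shape: (27, 70, 2, 23)
Output shape: (27, 3220)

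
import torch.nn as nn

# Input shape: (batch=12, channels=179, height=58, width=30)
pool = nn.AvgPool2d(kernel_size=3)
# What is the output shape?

Input shape: (12, 179, 58, 30)
Output shape: (12, 179, 19, 10)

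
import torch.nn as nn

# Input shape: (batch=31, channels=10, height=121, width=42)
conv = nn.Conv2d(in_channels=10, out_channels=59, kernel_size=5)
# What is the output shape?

Input shape: (31, 10, 121, 42)
Output shape: (31, 59, 117, 38)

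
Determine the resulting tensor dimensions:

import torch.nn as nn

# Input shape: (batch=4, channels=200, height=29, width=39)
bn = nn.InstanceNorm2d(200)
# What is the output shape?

Input shape: (4, 200, 29, 39)
Output shape: (4, 200, 29, 39)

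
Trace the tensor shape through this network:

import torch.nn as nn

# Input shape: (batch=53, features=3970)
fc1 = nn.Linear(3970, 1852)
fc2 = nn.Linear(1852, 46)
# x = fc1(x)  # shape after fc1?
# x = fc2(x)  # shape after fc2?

Input shape: (53, 3970)
  -> after fc1: (53, 1852)
Output shape: (53, 46)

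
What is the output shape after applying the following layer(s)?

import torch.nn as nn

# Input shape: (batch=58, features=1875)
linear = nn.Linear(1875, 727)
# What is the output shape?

Input shape: (58, 1875)
Output shape: (58, 727)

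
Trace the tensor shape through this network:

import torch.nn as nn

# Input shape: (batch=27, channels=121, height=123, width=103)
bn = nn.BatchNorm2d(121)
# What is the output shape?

Input shape: (27, 121, 123, 103)
Output shape: (27, 121, 123, 103)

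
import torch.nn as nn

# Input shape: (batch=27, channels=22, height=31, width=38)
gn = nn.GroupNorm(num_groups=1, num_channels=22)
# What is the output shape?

Input shape: (27, 22, 31, 38)
Output shape: (27, 22, 31, 38)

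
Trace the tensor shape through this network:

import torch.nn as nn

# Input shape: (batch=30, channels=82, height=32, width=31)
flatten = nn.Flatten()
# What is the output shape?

Input shape: (30, 82, 32, 31)
Output shape: (30, 81344)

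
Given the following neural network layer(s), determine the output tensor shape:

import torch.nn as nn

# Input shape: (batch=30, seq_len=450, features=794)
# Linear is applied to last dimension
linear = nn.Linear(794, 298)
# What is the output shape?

Input shape: (30, 450, 794)
Output shape: (30, 450, 298)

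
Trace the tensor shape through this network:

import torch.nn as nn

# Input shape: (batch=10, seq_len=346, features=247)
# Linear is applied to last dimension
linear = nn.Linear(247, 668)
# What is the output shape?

Input shape: (10, 346, 247)
Output shape: (10, 346, 668)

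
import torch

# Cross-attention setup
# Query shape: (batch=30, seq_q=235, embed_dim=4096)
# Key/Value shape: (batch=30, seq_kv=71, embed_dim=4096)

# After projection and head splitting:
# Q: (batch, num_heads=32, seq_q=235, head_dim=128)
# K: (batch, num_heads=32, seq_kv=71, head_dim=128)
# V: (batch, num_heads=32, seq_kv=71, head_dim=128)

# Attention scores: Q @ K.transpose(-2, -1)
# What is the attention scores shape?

Input shape: (30, 235, 4096)
Output shape: (30, 32, 235, 71)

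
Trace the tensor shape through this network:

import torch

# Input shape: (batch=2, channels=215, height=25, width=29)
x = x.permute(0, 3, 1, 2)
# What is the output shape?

Input shape: (2, 215, 25, 29)
Output shape: (2, 29, 215, 25)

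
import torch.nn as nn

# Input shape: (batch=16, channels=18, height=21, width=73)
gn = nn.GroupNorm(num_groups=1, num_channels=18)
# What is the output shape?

Input shape: (16, 18, 21, 73)
Output shape: (16, 18, 21, 73)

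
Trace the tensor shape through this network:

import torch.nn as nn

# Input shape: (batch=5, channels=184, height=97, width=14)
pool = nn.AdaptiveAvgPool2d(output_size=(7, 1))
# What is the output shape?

Input shape: (5, 184, 97, 14)
Output shape: (5, 184, 7, 1)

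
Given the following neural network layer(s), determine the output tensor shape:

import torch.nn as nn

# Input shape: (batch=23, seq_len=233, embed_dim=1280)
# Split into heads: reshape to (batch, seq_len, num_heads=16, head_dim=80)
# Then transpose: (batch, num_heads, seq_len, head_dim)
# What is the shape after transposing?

Input shape: (23, 233, 1280)
  -> after reshape: (23, 233, 16, 80)
Output shape: (23, 16, 233, 80)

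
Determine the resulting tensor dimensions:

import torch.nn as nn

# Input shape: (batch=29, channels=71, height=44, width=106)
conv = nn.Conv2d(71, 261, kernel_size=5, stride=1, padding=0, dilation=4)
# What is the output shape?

Input shape: (29, 71, 44, 106)
Output shape: (29, 261, 28, 90)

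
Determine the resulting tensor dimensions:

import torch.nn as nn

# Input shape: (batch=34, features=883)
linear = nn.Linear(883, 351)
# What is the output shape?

Input shape: (34, 883)
Output shape: (34, 351)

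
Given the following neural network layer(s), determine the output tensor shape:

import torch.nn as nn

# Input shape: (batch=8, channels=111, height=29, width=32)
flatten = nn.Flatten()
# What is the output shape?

Input shape: (8, 111, 29, 32)
Output shape: (8, 103008)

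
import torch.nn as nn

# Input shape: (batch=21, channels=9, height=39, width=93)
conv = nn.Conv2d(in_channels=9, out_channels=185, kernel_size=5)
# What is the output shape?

Input shape: (21, 9, 39, 93)
Output shape: (21, 185, 35, 89)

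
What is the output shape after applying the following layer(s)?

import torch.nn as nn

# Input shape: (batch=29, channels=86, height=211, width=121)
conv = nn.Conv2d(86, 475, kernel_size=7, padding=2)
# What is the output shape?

Input shape: (29, 86, 211, 121)
Output shape: (29, 475, 209, 119)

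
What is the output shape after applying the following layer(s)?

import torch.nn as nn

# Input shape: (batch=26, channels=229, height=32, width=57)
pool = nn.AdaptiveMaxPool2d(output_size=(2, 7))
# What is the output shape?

Input shape: (26, 229, 32, 57)
Output shape: (26, 229, 2, 7)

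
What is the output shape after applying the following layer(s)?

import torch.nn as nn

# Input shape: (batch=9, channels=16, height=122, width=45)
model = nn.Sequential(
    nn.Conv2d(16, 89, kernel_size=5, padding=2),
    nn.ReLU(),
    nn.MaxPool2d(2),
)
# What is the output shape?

Input shape: (9, 16, 122, 45)
  -> after Conv2d: (9, 89, 122, 45)
  -> after ReLU: (9, 89, 122, 45)
Output shape: (9, 89, 61, 22)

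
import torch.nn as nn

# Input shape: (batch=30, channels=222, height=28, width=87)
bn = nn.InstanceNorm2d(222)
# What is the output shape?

Input shape: (30, 222, 28, 87)
Output shape: (30, 222, 28, 87)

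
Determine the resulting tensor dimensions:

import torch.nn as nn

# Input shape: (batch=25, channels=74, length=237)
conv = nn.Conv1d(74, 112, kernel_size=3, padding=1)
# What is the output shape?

Input shape: (25, 74, 237)
Output shape: (25, 112, 237)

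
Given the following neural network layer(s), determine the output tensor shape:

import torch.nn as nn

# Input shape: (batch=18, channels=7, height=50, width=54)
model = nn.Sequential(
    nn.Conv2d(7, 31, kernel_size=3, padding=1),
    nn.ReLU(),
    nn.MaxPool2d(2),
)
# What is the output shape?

Input shape: (18, 7, 50, 54)
  -> after Conv2d: (18, 31, 50, 54)
  -> after ReLU: (18, 31, 50, 54)
Output shape: (18, 31, 25, 27)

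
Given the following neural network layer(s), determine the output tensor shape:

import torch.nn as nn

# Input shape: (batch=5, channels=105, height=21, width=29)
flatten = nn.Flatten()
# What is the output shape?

Input shape: (5, 105, 21, 29)
Output shape: (5, 63945)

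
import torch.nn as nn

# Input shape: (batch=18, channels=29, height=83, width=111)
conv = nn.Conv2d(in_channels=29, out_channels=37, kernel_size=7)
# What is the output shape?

Input shape: (18, 29, 83, 111)
Output shape: (18, 37, 77, 105)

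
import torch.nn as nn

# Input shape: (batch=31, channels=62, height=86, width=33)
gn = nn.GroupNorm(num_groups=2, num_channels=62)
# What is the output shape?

Input shape: (31, 62, 86, 33)
Output shape: (31, 62, 86, 33)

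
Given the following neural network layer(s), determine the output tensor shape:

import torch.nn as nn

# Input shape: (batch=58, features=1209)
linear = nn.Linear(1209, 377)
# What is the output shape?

Input shape: (58, 1209)
Output shape: (58, 377)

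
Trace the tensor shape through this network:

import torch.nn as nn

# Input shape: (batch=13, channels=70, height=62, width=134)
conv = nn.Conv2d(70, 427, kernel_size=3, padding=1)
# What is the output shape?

Input shape: (13, 70, 62, 134)
Output shape: (13, 427, 62, 134)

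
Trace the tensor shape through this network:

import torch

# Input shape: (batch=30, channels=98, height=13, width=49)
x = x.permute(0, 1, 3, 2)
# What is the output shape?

Input shape: (30, 98, 13, 49)
Output shape: (30, 98, 49, 13)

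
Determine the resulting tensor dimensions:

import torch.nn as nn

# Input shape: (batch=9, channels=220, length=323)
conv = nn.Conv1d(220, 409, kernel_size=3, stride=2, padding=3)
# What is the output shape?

Input shape: (9, 220, 323)
Output shape: (9, 409, 164)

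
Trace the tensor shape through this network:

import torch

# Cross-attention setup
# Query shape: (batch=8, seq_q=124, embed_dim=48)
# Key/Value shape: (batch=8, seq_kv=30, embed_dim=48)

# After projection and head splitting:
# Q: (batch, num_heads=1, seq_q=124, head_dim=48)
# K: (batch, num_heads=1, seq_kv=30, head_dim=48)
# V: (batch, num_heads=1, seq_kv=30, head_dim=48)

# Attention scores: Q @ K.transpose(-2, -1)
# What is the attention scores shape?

Input shape: (8, 124, 48)
Output shape: (8, 1, 124, 30)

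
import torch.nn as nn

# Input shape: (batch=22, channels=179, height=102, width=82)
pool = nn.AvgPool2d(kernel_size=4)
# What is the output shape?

Input shape: (22, 179, 102, 82)
Output shape: (22, 179, 25, 20)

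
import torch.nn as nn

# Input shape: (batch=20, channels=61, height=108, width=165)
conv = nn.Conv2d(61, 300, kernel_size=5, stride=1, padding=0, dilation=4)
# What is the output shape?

Input shape: (20, 61, 108, 165)
Output shape: (20, 300, 92, 149)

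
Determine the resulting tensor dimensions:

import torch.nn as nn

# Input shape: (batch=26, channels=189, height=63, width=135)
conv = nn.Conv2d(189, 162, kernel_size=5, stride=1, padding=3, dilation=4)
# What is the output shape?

Input shape: (26, 189, 63, 135)
Output shape: (26, 162, 53, 125)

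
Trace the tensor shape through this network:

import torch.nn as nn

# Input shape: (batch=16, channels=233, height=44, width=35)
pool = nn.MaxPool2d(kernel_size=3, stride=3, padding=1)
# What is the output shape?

Input shape: (16, 233, 44, 35)
Output shape: (16, 233, 15, 12)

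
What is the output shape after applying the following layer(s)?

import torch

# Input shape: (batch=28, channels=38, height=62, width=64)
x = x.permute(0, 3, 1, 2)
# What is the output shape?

Input shape: (28, 38, 62, 64)
Output shape: (28, 64, 38, 62)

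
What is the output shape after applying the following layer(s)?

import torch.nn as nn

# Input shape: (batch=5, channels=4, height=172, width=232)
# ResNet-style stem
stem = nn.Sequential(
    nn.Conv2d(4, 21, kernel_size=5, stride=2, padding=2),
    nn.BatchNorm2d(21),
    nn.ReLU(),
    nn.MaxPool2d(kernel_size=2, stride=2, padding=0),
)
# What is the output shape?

Input shape: (5, 4, 172, 232)
  -> after Conv2d 5x5 stride=2: (5, 21, 86, 116)
Output shape: (5, 21, 43, 58)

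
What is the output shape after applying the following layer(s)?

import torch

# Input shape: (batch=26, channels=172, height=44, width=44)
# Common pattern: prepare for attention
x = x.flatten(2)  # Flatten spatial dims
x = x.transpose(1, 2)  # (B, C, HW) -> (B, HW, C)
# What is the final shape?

Input shape: (26, 172, 44, 44)
  -> after flatten(2): (26, 172, 1936)
Output shape: (26, 1936, 172)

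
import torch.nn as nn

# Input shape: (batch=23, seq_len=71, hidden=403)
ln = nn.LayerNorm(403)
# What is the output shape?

Input shape: (23, 71, 403)
Output shape: (23, 71, 403)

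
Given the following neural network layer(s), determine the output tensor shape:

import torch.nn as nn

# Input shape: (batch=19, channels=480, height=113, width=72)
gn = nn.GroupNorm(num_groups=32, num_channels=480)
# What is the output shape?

Input shape: (19, 480, 113, 72)
Output shape: (19, 480, 113, 72)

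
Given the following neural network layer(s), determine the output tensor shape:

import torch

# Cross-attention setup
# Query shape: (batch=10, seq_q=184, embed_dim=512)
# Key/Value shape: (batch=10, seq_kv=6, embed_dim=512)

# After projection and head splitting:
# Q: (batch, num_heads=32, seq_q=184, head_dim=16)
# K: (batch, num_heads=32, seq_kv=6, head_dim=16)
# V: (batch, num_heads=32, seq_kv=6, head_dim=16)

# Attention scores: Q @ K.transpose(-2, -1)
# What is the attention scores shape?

Input shape: (10, 184, 512)
Output shape: (10, 32, 184, 6)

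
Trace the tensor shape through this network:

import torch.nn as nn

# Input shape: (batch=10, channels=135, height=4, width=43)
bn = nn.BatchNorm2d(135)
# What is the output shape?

Input shape: (10, 135, 4, 43)
Output shape: (10, 135, 4, 43)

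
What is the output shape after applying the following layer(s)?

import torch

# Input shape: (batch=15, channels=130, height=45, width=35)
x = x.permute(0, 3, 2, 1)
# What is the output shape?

Input shape: (15, 130, 45, 35)
Output shape: (15, 35, 45, 130)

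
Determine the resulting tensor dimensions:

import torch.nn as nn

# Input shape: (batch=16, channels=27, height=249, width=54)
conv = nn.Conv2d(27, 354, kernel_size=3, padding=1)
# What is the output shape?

Input shape: (16, 27, 249, 54)
Output shape: (16, 354, 249, 54)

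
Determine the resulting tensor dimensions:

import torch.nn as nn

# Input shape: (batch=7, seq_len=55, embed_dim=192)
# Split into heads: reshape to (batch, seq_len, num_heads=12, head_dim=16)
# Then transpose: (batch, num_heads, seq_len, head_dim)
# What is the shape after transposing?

Input shape: (7, 55, 192)
  -> after reshape: (7, 55, 12, 16)
Output shape: (7, 12, 55, 16)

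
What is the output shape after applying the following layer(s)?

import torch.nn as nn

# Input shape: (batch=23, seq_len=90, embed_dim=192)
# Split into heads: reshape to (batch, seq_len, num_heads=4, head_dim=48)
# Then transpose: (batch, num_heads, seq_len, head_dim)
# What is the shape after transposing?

Input shape: (23, 90, 192)
  -> after reshape: (23, 90, 4, 48)
Output shape: (23, 4, 90, 48)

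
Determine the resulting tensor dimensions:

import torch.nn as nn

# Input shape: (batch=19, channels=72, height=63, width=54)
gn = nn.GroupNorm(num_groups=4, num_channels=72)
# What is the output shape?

Input shape: (19, 72, 63, 54)
Output shape: (19, 72, 63, 54)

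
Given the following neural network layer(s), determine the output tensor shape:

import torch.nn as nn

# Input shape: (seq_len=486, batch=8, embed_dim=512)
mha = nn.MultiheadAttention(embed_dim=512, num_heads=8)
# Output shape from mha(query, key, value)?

Input shape: (486, 8, 512)
Output shape: (486, 8, 512)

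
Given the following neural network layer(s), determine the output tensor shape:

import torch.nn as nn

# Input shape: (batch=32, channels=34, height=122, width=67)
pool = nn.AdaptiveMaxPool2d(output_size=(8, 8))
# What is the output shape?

Input shape: (32, 34, 122, 67)
Output shape: (32, 34, 8, 8)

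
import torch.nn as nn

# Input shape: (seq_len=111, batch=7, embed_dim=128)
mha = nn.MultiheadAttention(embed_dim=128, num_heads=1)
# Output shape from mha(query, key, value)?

Input shape: (111, 7, 128)
Output shape: (111, 7, 128)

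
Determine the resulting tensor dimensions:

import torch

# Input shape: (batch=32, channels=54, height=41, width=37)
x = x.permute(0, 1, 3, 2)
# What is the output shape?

Input shape: (32, 54, 41, 37)
Output shape: (32, 54, 37, 41)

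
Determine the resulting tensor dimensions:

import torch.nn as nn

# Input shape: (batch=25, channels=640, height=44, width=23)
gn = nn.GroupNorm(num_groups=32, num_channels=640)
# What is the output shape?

Input shape: (25, 640, 44, 23)
Output shape: (25, 640, 44, 23)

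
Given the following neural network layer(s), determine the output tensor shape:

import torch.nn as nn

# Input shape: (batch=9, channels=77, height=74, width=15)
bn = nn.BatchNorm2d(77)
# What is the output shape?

Input shape: (9, 77, 74, 15)
Output shape: (9, 77, 74, 15)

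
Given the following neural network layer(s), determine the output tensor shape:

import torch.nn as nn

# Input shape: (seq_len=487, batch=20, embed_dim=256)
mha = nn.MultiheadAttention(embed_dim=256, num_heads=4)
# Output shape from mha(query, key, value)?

Input shape: (487, 20, 256)
Output shape: (487, 20, 256)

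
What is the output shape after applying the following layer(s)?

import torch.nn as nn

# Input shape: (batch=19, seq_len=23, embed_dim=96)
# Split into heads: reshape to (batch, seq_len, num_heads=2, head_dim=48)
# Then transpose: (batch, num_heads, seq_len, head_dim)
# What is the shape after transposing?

Input shape: (19, 23, 96)
  -> after reshape: (19, 23, 2, 48)
Output shape: (19, 2, 23, 48)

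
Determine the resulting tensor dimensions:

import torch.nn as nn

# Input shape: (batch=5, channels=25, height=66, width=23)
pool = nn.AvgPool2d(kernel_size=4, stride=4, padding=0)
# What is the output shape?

Input shape: (5, 25, 66, 23)
Output shape: (5, 25, 16, 5)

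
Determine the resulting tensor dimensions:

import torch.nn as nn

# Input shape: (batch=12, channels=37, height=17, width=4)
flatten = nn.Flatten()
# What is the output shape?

Input shape: (12, 37, 17, 4)
Output shape: (12, 2516)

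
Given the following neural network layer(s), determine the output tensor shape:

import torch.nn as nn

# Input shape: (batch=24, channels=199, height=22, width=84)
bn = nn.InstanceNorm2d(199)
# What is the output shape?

Input shape: (24, 199, 22, 84)
Output shape: (24, 199, 22, 84)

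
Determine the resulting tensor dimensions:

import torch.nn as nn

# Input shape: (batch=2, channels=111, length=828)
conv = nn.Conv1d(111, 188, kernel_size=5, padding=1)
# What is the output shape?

Input shape: (2, 111, 828)
Output shape: (2, 188, 826)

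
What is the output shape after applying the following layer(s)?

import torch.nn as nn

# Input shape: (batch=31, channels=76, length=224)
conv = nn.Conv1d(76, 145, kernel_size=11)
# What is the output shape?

Input shape: (31, 76, 224)
Output shape: (31, 145, 214)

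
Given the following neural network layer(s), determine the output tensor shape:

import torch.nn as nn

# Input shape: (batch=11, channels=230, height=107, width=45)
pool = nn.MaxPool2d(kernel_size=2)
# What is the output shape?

Input shape: (11, 230, 107, 45)
Output shape: (11, 230, 53, 22)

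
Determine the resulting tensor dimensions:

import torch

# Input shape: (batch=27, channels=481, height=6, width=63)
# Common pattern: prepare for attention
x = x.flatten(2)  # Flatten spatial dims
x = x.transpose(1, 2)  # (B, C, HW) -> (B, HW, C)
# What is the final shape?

Input shape: (27, 481, 6, 63)
  -> after flatten(2): (27, 481, 378)
Output shape: (27, 378, 481)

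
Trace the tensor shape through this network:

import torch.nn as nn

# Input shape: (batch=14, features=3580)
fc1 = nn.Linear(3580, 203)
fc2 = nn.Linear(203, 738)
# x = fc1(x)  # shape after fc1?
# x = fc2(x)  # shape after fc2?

Input shape: (14, 3580)
  -> after fc1: (14, 203)
Output shape: (14, 738)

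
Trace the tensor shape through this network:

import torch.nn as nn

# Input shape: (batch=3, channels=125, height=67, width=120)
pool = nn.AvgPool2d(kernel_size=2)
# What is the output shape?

Input shape: (3, 125, 67, 120)
Output shape: (3, 125, 33, 60)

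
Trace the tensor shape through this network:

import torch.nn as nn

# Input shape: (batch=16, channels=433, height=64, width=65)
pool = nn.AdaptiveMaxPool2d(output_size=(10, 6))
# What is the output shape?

Input shape: (16, 433, 64, 65)
Output shape: (16, 433, 10, 6)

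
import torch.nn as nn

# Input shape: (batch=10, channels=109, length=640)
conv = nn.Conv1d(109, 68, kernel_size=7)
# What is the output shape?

Input shape: (10, 109, 640)
Output shape: (10, 68, 634)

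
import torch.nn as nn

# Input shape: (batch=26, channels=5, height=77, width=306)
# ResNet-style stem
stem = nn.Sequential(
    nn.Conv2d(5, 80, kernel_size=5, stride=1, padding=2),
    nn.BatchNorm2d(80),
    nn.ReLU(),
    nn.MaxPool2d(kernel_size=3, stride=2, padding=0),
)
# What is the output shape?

Input shape: (26, 5, 77, 306)
  -> after Conv2d 5x5 stride=1: (26, 80, 77, 306)
Output shape: (26, 80, 38, 152)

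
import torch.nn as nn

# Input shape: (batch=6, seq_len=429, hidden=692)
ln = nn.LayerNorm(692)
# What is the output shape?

Input shape: (6, 429, 692)
Output shape: (6, 429, 692)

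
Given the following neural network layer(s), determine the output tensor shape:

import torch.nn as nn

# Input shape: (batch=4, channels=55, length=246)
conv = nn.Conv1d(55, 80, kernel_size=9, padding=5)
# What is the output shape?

Input shape: (4, 55, 246)
Output shape: (4, 80, 248)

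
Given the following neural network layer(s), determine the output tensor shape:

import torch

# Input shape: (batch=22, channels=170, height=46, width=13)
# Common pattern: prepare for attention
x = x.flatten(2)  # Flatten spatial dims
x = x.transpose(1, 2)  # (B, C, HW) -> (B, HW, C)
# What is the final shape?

Input shape: (22, 170, 46, 13)
  -> after flatten(2): (22, 170, 598)
Output shape: (22, 598, 170)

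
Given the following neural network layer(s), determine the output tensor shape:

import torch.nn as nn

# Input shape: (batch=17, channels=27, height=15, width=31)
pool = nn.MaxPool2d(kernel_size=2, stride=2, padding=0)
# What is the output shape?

Input shape: (17, 27, 15, 31)
Output shape: (17, 27, 7, 15)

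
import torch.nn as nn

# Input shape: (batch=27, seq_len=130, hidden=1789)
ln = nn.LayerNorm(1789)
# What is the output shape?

Input shape: (27, 130, 1789)
Output shape: (27, 130, 1789)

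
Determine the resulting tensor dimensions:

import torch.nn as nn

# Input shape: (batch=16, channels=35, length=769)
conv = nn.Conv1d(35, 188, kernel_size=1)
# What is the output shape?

Input shape: (16, 35, 769)
Output shape: (16, 188, 769)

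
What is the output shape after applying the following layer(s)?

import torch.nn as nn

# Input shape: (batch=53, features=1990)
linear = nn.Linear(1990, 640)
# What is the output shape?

Input shape: (53, 1990)
Output shape: (53, 640)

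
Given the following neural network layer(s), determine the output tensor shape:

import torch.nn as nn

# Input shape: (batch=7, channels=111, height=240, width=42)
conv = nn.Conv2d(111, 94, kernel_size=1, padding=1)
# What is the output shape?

Input shape: (7, 111, 240, 42)
Output shape: (7, 94, 242, 44)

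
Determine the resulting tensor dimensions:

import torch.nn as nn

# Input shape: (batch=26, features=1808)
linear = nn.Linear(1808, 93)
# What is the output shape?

Input shape: (26, 1808)
Output shape: (26, 93)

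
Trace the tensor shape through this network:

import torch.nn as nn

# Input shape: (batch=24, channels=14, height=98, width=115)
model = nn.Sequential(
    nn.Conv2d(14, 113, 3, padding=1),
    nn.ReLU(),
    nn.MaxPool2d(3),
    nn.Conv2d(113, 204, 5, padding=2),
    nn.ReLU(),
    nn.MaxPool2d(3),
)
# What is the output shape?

Input shape: (24, 14, 98, 115)
  -> after first Conv2d: (24, 113, 98, 115)
  -> after first MaxPool2d: (24, 113, 32, 38)
  -> after second Conv2d: (24, 204, 32, 38)
Output shape: (24, 204, 10, 12)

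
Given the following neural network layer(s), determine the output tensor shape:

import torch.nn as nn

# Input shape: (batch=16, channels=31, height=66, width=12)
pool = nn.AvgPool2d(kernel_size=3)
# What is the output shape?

Input shape: (16, 31, 66, 12)
Output shape: (16, 31, 22, 4)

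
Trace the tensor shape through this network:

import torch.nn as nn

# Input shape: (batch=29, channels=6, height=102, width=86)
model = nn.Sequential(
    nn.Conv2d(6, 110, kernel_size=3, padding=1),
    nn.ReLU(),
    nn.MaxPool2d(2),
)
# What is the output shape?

Input shape: (29, 6, 102, 86)
  -> after Conv2d: (29, 110, 102, 86)
  -> after ReLU: (29, 110, 102, 86)
Output shape: (29, 110, 51, 43)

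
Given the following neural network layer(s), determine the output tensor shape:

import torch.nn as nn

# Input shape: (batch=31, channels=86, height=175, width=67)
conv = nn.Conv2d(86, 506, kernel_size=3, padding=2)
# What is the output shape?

Input shape: (31, 86, 175, 67)
Output shape: (31, 506, 177, 69)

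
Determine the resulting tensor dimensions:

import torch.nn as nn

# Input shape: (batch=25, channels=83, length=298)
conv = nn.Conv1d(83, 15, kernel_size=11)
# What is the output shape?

Input shape: (25, 83, 298)
Output shape: (25, 15, 288)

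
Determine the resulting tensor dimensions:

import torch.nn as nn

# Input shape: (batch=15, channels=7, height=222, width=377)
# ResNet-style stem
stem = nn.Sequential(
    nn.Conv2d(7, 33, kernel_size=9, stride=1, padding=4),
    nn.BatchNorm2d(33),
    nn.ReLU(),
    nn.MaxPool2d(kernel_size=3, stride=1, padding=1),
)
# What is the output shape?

Input shape: (15, 7, 222, 377)
  -> after Conv2d 9x9 stride=1: (15, 33, 222, 377)
Output shape: (15, 33, 222, 377)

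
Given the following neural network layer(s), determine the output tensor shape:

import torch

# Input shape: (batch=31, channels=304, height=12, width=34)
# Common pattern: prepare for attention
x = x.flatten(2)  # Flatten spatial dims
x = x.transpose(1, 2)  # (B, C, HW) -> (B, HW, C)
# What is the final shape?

Input shape: (31, 304, 12, 34)
  -> after flatten(2): (31, 304, 408)
Output shape: (31, 408, 304)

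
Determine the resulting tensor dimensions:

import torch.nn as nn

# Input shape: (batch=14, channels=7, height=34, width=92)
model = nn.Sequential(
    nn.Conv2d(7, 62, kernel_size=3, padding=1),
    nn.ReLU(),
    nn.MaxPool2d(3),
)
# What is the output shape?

Input shape: (14, 7, 34, 92)
  -> after Conv2d: (14, 62, 34, 92)
  -> after ReLU: (14, 62, 34, 92)
Output shape: (14, 62, 11, 30)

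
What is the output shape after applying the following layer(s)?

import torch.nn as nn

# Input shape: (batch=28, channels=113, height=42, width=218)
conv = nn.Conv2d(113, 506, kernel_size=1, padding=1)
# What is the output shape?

Input shape: (28, 113, 42, 218)
Output shape: (28, 506, 44, 220)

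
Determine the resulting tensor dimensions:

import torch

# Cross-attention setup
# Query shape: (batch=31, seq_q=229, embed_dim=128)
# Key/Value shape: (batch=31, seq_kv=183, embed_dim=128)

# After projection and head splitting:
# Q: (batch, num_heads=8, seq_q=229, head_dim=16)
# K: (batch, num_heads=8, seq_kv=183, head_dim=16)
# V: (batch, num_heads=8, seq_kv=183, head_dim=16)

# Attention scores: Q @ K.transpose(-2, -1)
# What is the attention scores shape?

Input shape: (31, 229, 128)
Output shape: (31, 8, 229, 183)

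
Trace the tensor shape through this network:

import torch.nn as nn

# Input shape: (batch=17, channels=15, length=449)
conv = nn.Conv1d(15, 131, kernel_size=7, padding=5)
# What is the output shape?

Input shape: (17, 15, 449)
Output shape: (17, 131, 453)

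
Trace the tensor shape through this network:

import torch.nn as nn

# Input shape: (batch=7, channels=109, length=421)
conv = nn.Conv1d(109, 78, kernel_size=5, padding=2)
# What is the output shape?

Input shape: (7, 109, 421)
Output shape: (7, 78, 421)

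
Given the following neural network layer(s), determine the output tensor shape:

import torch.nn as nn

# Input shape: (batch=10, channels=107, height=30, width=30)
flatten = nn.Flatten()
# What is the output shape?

Input shape: (10, 107, 30, 30)
Output shape: (10, 96300)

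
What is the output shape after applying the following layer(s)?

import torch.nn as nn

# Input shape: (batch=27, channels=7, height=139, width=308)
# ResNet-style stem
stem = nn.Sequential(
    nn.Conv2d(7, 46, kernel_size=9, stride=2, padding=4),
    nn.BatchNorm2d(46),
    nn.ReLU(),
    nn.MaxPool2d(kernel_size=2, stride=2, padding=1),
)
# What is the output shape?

Input shape: (27, 7, 139, 308)
  -> after Conv2d 9x9 stride=2: (27, 46, 70, 154)
Output shape: (27, 46, 36, 78)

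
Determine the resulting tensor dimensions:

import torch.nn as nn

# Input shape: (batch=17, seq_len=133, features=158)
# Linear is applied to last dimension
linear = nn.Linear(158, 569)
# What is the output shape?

Input shape: (17, 133, 158)
Output shape: (17, 133, 569)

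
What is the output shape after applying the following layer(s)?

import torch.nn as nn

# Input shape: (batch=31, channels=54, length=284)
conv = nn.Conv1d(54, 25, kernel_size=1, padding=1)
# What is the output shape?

Input shape: (31, 54, 284)
Output shape: (31, 25, 286)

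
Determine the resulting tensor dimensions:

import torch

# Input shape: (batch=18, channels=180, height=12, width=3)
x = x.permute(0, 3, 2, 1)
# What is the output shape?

Input shape: (18, 180, 12, 3)
Output shape: (18, 3, 12, 180)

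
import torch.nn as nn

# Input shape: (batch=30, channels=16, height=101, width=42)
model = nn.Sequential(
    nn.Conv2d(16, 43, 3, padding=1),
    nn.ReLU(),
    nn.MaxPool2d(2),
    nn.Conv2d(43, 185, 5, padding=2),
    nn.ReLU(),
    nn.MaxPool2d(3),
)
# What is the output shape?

Input shape: (30, 16, 101, 42)
  -> after first Conv2d: (30, 43, 101, 42)
  -> after first MaxPool2d: (30, 43, 50, 21)
  -> after second Conv2d: (30, 185, 50, 21)
Output shape: (30, 185, 16, 7)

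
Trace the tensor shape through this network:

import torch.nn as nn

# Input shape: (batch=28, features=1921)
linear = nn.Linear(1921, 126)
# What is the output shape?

Input shape: (28, 1921)
Output shape: (28, 126)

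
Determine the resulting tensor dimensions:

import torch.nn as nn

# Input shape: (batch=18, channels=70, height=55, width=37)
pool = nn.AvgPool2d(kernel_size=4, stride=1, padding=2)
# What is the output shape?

Input shape: (18, 70, 55, 37)
Output shape: (18, 70, 56, 38)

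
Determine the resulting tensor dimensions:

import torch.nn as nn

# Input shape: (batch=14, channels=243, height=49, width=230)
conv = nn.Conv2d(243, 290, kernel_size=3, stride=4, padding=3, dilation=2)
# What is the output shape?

Input shape: (14, 243, 49, 230)
Output shape: (14, 290, 13, 58)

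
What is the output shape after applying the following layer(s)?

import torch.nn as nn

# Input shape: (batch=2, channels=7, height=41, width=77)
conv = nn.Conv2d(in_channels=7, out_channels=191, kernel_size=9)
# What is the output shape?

Input shape: (2, 7, 41, 77)
Output shape: (2, 191, 33, 69)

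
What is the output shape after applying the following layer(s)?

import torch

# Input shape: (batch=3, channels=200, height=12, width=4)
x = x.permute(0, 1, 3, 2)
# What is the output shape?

Input shape: (3, 200, 12, 4)
Output shape: (3, 200, 4, 12)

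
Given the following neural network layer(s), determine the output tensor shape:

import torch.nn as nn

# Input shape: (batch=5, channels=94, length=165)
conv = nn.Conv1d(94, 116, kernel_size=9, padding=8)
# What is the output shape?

Input shape: (5, 94, 165)
Output shape: (5, 116, 173)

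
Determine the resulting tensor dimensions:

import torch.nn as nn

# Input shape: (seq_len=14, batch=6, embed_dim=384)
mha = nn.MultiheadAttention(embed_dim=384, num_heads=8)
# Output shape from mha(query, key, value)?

Input shape: (14, 6, 384)
Output shape: (14, 6, 384)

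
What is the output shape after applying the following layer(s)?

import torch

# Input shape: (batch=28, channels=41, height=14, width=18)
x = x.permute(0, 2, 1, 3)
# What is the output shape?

Input shape: (28, 41, 14, 18)
Output shape: (28, 14, 41, 18)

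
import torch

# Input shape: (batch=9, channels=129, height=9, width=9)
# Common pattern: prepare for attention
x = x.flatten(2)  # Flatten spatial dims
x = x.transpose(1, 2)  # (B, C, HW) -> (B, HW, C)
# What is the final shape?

Input shape: (9, 129, 9, 9)
  -> after flatten(2): (9, 129, 81)
Output shape: (9, 81, 129)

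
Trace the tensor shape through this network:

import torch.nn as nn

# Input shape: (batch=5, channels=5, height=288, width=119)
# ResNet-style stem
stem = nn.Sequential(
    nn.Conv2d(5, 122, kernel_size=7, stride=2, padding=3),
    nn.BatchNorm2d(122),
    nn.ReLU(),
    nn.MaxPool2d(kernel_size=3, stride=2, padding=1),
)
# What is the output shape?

Input shape: (5, 5, 288, 119)
  -> after Conv2d 7x7 stride=2: (5, 122, 144, 60)
Output shape: (5, 122, 72, 30)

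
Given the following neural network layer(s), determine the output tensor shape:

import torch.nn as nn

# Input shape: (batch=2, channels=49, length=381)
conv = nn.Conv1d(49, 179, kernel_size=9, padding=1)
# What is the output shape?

Input shape: (2, 49, 381)
Output shape: (2, 179, 375)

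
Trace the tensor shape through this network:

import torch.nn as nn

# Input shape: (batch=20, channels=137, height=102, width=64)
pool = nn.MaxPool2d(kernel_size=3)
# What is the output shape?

Input shape: (20, 137, 102, 64)
Output shape: (20, 137, 34, 21)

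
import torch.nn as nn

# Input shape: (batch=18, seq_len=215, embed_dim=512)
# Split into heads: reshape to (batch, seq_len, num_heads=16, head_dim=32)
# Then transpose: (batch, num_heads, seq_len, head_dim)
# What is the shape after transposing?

Input shape: (18, 215, 512)
  -> after reshape: (18, 215, 16, 32)
Output shape: (18, 16, 215, 32)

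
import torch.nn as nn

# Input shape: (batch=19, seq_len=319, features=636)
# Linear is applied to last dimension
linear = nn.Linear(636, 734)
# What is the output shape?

Input shape: (19, 319, 636)
Output shape: (19, 319, 734)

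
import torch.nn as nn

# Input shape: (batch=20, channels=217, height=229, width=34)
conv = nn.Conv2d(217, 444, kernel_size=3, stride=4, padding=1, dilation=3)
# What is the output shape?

Input shape: (20, 217, 229, 34)
Output shape: (20, 444, 57, 8)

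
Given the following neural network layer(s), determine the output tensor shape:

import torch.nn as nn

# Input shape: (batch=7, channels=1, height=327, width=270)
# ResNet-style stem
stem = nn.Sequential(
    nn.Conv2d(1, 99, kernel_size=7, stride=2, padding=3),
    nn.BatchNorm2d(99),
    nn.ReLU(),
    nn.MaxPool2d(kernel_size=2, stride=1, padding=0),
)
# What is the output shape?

Input shape: (7, 1, 327, 270)
  -> after Conv2d 7x7 stride=2: (7, 99, 164, 135)
Output shape: (7, 99, 163, 134)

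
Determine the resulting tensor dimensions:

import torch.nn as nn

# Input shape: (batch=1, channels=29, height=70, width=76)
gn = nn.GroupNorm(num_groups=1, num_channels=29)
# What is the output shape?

Input shape: (1, 29, 70, 76)
Output shape: (1, 29, 70, 76)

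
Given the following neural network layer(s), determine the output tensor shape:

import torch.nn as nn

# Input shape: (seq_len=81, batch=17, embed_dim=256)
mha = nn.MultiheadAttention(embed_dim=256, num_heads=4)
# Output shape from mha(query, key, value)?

Input shape: (81, 17, 256)
Output shape: (81, 17, 256)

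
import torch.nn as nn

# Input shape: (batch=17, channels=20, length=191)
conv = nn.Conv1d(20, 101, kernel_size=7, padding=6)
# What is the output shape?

Input shape: (17, 20, 191)
Output shape: (17, 101, 197)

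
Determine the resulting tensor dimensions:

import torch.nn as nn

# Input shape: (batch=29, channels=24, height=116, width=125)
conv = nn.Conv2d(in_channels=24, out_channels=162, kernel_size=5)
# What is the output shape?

Input shape: (29, 24, 116, 125)
Output shape: (29, 162, 112, 121)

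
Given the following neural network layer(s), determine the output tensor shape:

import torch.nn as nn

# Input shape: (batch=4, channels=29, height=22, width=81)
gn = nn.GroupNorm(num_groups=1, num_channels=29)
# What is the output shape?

Input shape: (4, 29, 22, 81)
Output shape: (4, 29, 22, 81)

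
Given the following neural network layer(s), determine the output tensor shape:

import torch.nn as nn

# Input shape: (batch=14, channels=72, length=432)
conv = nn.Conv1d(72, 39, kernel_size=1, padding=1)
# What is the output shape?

Input shape: (14, 72, 432)
Output shape: (14, 39, 434)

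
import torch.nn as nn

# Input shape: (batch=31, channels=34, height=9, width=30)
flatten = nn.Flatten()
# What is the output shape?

Input shape: (31, 34, 9, 30)
Output shape: (31, 9180)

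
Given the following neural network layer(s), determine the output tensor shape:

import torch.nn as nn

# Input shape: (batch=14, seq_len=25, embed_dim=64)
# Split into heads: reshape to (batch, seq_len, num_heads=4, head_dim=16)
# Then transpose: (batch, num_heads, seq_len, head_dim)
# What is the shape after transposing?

Input shape: (14, 25, 64)
  -> after reshape: (14, 25, 4, 16)
Output shape: (14, 4, 25, 16)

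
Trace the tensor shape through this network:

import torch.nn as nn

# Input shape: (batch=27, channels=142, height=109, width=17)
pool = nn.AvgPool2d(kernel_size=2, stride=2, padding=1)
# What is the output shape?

Input shape: (27, 142, 109, 17)
Output shape: (27, 142, 55, 9)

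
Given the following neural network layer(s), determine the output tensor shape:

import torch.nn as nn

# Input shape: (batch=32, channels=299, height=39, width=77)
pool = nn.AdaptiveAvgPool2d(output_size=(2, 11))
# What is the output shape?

Input shape: (32, 299, 39, 77)
Output shape: (32, 299, 2, 11)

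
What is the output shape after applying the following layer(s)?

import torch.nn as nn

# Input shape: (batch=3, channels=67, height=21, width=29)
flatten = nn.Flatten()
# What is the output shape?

Input shape: (3, 67, 21, 29)
Output shape: (3, 40803)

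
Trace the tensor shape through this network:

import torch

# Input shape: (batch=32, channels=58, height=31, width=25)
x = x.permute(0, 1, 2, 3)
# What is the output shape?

Input shape: (32, 58, 31, 25)
Output shape: (32, 58, 31, 25)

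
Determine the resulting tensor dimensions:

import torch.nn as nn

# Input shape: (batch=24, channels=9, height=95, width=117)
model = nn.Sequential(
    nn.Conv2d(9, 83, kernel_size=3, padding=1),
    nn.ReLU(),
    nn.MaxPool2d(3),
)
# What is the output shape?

Input shape: (24, 9, 95, 117)
  -> after Conv2d: (24, 83, 95, 117)
  -> after ReLU: (24, 83, 95, 117)
Output shape: (24, 83, 31, 39)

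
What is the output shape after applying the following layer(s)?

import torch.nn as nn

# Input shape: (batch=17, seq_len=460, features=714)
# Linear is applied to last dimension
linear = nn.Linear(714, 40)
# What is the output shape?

Input shape: (17, 460, 714)
Output shape: (17, 460, 40)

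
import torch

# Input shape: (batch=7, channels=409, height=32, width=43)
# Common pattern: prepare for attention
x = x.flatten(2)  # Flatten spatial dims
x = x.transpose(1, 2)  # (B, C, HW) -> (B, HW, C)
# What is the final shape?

Input shape: (7, 409, 32, 43)
  -> after flatten(2): (7, 409, 1376)
Output shape: (7, 1376, 409)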